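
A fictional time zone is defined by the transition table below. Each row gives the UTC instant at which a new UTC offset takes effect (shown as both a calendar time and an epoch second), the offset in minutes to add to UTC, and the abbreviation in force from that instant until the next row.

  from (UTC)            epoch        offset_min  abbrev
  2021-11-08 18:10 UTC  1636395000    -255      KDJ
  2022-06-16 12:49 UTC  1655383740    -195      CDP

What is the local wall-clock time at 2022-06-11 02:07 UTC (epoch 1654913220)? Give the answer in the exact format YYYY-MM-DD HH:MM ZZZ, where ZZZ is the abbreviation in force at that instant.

2022-06-10 21:52 KDJ

Query: 2022-06-11 02:07 UTC
Rule 1/2 (KDJ, -04:15): 2021-11-08 18:10 UTC ≤ query < 2022-06-16 12:49 UTC
2·60 + 7 - 255 = -128 min
-128 = -1·1440 + 1312; 1312 = 21·60 + 52 → 21:52, 2022-06-11 - 1 day = 2022-06-10
→ 2022-06-10 21:52 KDJ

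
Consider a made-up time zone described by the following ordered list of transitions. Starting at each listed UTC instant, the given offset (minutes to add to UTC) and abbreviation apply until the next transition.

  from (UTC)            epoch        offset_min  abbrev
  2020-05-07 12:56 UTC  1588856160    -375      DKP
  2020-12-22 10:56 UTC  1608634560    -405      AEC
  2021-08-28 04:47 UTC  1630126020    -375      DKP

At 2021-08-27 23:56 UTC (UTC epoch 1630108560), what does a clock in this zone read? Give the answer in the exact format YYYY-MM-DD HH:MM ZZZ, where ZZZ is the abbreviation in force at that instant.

Query: 2021-08-27 23:56 UTC
Rule 2/3 (AEC, -06:45): 2020-12-22 10:56 UTC ≤ query < 2021-08-28 04:47 UTC
23·60 + 56 - 405 = 1031 min
1031 = 0·1440 + 1031; 1031 = 17·60 + 11 → 17:11, same day
→ 2021-08-27 17:11 AEC

2021-08-27 17:11 AEC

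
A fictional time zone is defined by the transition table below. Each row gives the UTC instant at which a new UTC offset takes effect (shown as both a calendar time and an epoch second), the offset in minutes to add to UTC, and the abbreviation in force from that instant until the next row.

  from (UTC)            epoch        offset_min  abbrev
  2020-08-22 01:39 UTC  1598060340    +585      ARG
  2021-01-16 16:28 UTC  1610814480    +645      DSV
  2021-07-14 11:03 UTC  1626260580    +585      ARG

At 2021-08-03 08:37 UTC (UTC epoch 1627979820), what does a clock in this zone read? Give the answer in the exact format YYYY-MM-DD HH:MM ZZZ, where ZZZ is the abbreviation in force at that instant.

Query: 2021-08-03 08:37 UTC
Rule 3/3 (ARG, +09:45): 2021-07-14 11:03 UTC ≤ query < +∞
8·60 + 37 + 585 = 1102 min
1102 = 0·1440 + 1102; 1102 = 18·60 + 22 → 18:22, same day
→ 2021-08-03 18:22 ARG

2021-08-03 18:22 ARG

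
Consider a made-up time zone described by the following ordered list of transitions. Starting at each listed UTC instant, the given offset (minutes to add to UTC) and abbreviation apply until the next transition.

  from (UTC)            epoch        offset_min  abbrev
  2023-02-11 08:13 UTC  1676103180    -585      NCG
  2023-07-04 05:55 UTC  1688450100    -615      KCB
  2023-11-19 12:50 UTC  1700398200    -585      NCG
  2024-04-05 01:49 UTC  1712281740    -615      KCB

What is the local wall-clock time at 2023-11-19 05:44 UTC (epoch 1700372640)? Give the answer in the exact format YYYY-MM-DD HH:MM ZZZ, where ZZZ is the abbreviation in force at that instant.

2023-11-18 19:29 KCB

Query: 2023-11-19 05:44 UTC
Rule 2/4 (KCB, -10:15): 2023-07-04 05:55 UTC ≤ query < 2023-11-19 12:50 UTC
5·60 + 44 - 615 = -271 min
-271 = -1·1440 + 1169; 1169 = 19·60 + 29 → 19:29, 2023-11-19 - 1 day = 2023-11-18
→ 2023-11-18 19:29 KCB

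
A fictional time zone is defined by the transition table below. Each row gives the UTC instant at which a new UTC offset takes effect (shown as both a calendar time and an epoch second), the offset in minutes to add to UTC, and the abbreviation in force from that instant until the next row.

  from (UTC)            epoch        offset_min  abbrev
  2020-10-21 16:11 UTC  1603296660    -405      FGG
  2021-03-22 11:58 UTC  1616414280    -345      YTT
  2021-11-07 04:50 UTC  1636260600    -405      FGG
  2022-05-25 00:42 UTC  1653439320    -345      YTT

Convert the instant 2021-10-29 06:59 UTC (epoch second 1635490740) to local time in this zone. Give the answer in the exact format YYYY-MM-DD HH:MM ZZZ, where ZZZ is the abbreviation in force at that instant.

Query: 2021-10-29 06:59 UTC
Rule 2/4 (YTT, -05:45): 2021-03-22 11:58 UTC ≤ query < 2021-11-07 04:50 UTC
6·60 + 59 - 345 = 74 min
74 = 0·1440 + 74; 74 = 1·60 + 14 → 01:14, same day
→ 2021-10-29 01:14 YTT

2021-10-29 01:14 YTT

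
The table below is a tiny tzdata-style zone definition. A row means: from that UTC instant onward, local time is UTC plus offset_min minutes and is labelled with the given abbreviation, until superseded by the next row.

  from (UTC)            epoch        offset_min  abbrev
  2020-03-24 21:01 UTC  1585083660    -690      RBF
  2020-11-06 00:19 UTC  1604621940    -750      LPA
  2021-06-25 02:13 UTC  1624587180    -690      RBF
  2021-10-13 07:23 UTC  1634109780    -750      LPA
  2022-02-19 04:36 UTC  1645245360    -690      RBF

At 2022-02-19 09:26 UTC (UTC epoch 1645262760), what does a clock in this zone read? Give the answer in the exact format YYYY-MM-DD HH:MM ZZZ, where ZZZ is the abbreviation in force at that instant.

Query: 2022-02-19 09:26 UTC
Rule 5/5 (RBF, -11:30): 2022-02-19 04:36 UTC ≤ query < +∞
9·60 + 26 - 690 = -124 min
-124 = -1·1440 + 1316; 1316 = 21·60 + 56 → 21:56, 2022-02-19 - 1 day = 2022-02-18
→ 2022-02-18 21:56 RBF

2022-02-18 21:56 RBF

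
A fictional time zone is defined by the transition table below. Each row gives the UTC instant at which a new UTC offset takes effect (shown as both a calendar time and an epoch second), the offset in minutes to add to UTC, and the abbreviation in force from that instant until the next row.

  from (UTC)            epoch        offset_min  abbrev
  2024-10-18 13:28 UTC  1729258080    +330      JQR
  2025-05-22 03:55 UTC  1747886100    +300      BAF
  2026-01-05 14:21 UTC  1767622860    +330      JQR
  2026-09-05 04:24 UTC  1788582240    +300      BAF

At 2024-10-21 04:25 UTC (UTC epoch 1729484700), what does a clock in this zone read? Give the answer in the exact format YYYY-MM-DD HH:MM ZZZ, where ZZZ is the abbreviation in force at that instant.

Query: 2024-10-21 04:25 UTC
Rule 1/4 (JQR, +05:30): 2024-10-18 13:28 UTC ≤ query < 2025-05-22 03:55 UTC
4·60 + 25 + 330 = 595 min
595 = 0·1440 + 595; 595 = 9·60 + 55 → 09:55, same day
→ 2024-10-21 09:55 JQR

2024-10-21 09:55 JQR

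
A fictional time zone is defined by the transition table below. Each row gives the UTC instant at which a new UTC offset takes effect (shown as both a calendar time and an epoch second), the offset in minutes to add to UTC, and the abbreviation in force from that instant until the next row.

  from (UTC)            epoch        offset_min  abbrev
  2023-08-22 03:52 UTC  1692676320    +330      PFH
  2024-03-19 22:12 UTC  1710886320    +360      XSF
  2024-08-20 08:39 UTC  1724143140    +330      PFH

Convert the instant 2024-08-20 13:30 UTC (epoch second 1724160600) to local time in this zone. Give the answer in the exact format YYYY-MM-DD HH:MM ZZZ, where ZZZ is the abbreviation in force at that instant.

2024-08-20 19:00 PFH

Query: 2024-08-20 13:30 UTC
Rule 3/3 (PFH, +05:30): 2024-08-20 08:39 UTC ≤ query < +∞
13·60 + 30 + 330 = 1140 min
1140 = 0·1440 + 1140; 1140 = 19·60 + 0 → 19:00, same day
→ 2024-08-20 19:00 PFH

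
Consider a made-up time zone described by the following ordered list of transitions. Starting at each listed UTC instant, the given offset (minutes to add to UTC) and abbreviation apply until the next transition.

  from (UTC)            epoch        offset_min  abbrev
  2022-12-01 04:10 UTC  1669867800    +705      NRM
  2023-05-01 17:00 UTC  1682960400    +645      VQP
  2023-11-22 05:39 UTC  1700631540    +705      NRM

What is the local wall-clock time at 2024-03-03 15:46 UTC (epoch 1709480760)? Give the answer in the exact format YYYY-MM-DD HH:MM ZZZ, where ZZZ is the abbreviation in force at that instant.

Query: 2024-03-03 15:46 UTC
Rule 3/3 (NRM, +11:45): 2023-11-22 05:39 UTC ≤ query < +∞
15·60 + 46 + 705 = 1651 min
1651 = 1·1440 + 211; 211 = 3·60 + 31 → 03:31, 2024-03-03 + 1 day = 2024-03-04
→ 2024-03-04 03:31 NRM

2024-03-04 03:31 NRM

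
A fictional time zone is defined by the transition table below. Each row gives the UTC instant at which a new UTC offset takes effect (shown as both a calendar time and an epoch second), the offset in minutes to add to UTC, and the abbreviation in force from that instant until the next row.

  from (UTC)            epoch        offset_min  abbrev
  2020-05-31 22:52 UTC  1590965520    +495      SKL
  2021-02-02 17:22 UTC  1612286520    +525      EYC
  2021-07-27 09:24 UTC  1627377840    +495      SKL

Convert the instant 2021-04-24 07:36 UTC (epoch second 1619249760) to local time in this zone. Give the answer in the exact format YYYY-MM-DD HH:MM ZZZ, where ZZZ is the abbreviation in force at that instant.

2021-04-24 16:21 EYC

Query: 2021-04-24 07:36 UTC
Rule 2/3 (EYC, +08:45): 2021-02-02 17:22 UTC ≤ query < 2021-07-27 09:24 UTC
7·60 + 36 + 525 = 981 min
981 = 0·1440 + 981; 981 = 16·60 + 21 → 16:21, same day
→ 2021-04-24 16:21 EYC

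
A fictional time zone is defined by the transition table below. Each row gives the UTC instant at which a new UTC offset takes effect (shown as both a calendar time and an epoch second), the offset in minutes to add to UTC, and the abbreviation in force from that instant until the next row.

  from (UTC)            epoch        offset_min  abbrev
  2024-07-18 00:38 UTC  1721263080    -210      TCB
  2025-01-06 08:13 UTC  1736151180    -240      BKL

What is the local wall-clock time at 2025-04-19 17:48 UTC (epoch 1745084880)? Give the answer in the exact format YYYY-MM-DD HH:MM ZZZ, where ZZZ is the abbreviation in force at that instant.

Query: 2025-04-19 17:48 UTC
Rule 2/2 (BKL, -04:00): 2025-01-06 08:13 UTC ≤ query < +∞
17·60 + 48 - 240 = 828 min
828 = 0·1440 + 828; 828 = 13·60 + 48 → 13:48, same day
→ 2025-04-19 13:48 BKL

2025-04-19 13:48 BKL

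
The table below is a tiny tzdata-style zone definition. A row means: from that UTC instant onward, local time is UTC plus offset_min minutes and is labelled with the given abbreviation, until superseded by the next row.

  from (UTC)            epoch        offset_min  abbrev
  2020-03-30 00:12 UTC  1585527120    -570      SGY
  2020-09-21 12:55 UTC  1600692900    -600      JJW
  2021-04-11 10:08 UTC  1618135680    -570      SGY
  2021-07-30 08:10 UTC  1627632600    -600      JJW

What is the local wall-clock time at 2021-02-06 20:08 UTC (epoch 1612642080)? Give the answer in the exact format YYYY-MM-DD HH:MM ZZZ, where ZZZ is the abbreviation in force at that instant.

Query: 2021-02-06 20:08 UTC
Rule 2/4 (JJW, -10:00): 2020-09-21 12:55 UTC ≤ query < 2021-04-11 10:08 UTC
20·60 + 8 - 600 = 608 min
608 = 0·1440 + 608; 608 = 10·60 + 8 → 10:08, same day
→ 2021-02-06 10:08 JJW

2021-02-06 10:08 JJW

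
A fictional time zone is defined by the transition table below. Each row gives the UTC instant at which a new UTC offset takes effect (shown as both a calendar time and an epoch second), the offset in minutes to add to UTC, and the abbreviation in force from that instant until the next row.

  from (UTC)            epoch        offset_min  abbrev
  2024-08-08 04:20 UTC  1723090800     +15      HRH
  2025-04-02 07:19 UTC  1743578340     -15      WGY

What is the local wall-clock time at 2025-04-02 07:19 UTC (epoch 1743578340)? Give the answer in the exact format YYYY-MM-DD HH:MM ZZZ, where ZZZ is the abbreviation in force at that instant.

2025-04-02 07:04 WGY

Query: 2025-04-02 07:19 UTC
Rule 2/2 (WGY, -00:15): 2025-04-02 07:19 UTC ≤ query < +∞
7·60 + 19 - 15 = 424 min
424 = 0·1440 + 424; 424 = 7·60 + 4 → 07:04, same day
→ 2025-04-02 07:04 WGY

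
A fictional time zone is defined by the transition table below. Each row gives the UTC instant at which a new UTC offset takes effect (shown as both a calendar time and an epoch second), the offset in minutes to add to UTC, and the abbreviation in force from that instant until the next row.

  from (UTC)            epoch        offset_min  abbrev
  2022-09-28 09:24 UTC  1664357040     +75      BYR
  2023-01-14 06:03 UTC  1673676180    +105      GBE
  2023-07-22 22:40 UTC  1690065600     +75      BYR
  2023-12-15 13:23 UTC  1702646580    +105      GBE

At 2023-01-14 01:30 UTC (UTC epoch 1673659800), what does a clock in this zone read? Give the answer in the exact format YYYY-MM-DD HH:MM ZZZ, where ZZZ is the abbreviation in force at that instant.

Query: 2023-01-14 01:30 UTC
Rule 1/4 (BYR, +01:15): 2022-09-28 09:24 UTC ≤ query < 2023-01-14 06:03 UTC
1·60 + 30 + 75 = 165 min
165 = 0·1440 + 165; 165 = 2·60 + 45 → 02:45, same day
→ 2023-01-14 02:45 BYR

2023-01-14 02:45 BYR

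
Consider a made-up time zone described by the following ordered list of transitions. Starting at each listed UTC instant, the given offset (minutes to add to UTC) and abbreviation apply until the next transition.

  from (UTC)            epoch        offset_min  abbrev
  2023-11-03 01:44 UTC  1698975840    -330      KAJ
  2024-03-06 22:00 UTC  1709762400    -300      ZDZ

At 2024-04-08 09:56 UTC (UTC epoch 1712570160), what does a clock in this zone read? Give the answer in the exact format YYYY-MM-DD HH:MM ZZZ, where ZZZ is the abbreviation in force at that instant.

Query: 2024-04-08 09:56 UTC
Rule 2/2 (ZDZ, -05:00): 2024-03-06 22:00 UTC ≤ query < +∞
9·60 + 56 - 300 = 296 min
296 = 0·1440 + 296; 296 = 4·60 + 56 → 04:56, same day
→ 2024-04-08 04:56 ZDZ

2024-04-08 04:56 ZDZ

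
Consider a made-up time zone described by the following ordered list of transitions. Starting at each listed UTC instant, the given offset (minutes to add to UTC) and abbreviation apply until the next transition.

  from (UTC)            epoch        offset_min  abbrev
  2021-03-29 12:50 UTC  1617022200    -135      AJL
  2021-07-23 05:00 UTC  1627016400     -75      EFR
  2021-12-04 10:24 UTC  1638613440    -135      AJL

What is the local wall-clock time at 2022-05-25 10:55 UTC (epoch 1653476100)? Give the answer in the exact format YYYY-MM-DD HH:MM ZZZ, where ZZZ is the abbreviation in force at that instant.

2022-05-25 08:40 AJL

Query: 2022-05-25 10:55 UTC
Rule 3/3 (AJL, -02:15): 2021-12-04 10:24 UTC ≤ query < +∞
10·60 + 55 - 135 = 520 min
520 = 0·1440 + 520; 520 = 8·60 + 40 → 08:40, same day
→ 2022-05-25 08:40 AJL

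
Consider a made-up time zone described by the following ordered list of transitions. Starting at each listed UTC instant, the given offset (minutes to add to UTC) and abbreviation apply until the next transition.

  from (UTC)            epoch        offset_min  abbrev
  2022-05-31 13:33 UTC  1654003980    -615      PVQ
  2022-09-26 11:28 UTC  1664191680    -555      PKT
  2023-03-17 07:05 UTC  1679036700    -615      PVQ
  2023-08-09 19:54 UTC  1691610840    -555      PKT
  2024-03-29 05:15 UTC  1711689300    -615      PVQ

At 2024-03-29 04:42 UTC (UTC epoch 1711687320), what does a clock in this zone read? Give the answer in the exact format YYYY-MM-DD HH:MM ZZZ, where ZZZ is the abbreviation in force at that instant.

Query: 2024-03-29 04:42 UTC
Rule 4/5 (PKT, -09:15): 2023-08-09 19:54 UTC ≤ query < 2024-03-29 05:15 UTC
4·60 + 42 - 555 = -273 min
-273 = -1·1440 + 1167; 1167 = 19·60 + 27 → 19:27, 2024-03-29 - 1 day = 2024-03-28
→ 2024-03-28 19:27 PKT

2024-03-28 19:27 PKT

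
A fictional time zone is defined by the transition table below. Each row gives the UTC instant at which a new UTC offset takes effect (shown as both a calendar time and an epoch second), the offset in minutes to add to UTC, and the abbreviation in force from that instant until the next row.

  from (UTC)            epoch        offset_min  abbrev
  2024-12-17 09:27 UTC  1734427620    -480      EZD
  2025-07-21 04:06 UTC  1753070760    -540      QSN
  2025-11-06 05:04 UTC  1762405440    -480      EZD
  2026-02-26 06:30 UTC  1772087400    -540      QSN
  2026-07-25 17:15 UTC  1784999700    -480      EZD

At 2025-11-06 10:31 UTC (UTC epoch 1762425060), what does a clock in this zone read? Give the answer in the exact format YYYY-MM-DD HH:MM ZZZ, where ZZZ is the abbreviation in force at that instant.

Query: 2025-11-06 10:31 UTC
Rule 3/5 (EZD, -08:00): 2025-11-06 05:04 UTC ≤ query < 2026-02-26 06:30 UTC
10·60 + 31 - 480 = 151 min
151 = 0·1440 + 151; 151 = 2·60 + 31 → 02:31, same day
→ 2025-11-06 02:31 EZD

2025-11-06 02:31 EZD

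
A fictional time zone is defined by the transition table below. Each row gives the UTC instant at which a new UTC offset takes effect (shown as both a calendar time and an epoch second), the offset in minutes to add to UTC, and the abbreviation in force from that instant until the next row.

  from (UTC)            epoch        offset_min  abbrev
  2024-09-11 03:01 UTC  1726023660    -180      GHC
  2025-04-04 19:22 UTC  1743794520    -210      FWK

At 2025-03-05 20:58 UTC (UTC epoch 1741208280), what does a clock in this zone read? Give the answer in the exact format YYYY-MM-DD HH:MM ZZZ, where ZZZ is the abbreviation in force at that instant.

2025-03-05 17:58 GHC

Query: 2025-03-05 20:58 UTC
Rule 1/2 (GHC, -03:00): 2024-09-11 03:01 UTC ≤ query < 2025-04-04 19:22 UTC
20·60 + 58 - 180 = 1078 min
1078 = 0·1440 + 1078; 1078 = 17·60 + 58 → 17:58, same day
→ 2025-03-05 17:58 GHC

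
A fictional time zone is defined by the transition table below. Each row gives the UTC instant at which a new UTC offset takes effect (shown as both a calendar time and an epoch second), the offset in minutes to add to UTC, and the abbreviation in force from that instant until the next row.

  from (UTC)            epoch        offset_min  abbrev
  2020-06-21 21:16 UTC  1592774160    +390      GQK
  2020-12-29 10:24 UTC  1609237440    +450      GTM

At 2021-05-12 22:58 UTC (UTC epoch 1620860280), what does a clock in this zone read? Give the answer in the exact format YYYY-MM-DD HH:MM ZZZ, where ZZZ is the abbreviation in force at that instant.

2021-05-13 06:28 GTM

Query: 2021-05-12 22:58 UTC
Rule 2/2 (GTM, +07:30): 2020-12-29 10:24 UTC ≤ query < +∞
22·60 + 58 + 450 = 1828 min
1828 = 1·1440 + 388; 388 = 6·60 + 28 → 06:28, 2021-05-12 + 1 day = 2021-05-13
→ 2021-05-13 06:28 GTM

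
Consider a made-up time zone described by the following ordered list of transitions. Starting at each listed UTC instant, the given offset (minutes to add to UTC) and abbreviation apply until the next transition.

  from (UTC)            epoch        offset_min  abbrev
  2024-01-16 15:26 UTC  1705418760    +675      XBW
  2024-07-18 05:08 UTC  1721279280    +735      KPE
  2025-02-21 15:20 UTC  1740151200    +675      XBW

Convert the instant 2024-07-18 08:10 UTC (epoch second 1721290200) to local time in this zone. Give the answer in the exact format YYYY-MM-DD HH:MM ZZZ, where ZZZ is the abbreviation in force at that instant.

Query: 2024-07-18 08:10 UTC
Rule 2/3 (KPE, +12:15): 2024-07-18 05:08 UTC ≤ query < 2025-02-21 15:20 UTC
8·60 + 10 + 735 = 1225 min
1225 = 0·1440 + 1225; 1225 = 20·60 + 25 → 20:25, same day
→ 2024-07-18 20:25 KPE

2024-07-18 20:25 KPE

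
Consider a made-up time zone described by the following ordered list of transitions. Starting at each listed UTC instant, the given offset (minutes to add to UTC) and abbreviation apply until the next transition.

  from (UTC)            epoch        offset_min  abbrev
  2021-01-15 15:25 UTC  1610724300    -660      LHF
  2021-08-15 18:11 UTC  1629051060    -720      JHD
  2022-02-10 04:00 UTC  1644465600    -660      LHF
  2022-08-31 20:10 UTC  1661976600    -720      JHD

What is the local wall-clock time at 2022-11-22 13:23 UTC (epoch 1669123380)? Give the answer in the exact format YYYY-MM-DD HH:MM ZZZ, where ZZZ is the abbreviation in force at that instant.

Query: 2022-11-22 13:23 UTC
Rule 4/4 (JHD, -12:00): 2022-08-31 20:10 UTC ≤ query < +∞
13·60 + 23 - 720 = 83 min
83 = 0·1440 + 83; 83 = 1·60 + 23 → 01:23, same day
→ 2022-11-22 01:23 JHD

2022-11-22 01:23 JHD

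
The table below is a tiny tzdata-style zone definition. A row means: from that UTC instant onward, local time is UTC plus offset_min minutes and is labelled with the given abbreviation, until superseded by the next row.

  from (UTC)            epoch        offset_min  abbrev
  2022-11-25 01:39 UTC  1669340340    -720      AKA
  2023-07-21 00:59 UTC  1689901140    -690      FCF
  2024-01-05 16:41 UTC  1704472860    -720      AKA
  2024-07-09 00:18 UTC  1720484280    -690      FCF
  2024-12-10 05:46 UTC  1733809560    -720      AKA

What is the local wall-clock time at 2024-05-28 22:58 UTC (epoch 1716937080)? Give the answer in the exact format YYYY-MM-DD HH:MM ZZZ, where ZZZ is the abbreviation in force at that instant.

2024-05-28 10:58 AKA

Query: 2024-05-28 22:58 UTC
Rule 3/5 (AKA, -12:00): 2024-01-05 16:41 UTC ≤ query < 2024-07-09 00:18 UTC
22·60 + 58 - 720 = 658 min
658 = 0·1440 + 658; 658 = 10·60 + 58 → 10:58, same day
→ 2024-05-28 10:58 AKA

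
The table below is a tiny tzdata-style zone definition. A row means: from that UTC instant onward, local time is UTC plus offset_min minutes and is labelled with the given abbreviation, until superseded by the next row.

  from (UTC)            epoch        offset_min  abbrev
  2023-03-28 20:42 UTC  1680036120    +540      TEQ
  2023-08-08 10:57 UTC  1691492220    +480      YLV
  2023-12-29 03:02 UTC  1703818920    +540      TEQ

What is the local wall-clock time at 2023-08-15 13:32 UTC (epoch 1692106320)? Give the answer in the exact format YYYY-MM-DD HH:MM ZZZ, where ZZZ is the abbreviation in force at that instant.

2023-08-15 21:32 YLV

Query: 2023-08-15 13:32 UTC
Rule 2/3 (YLV, +08:00): 2023-08-08 10:57 UTC ≤ query < 2023-12-29 03:02 UTC
13·60 + 32 + 480 = 1292 min
1292 = 0·1440 + 1292; 1292 = 21·60 + 32 → 21:32, same day
→ 2023-08-15 21:32 YLV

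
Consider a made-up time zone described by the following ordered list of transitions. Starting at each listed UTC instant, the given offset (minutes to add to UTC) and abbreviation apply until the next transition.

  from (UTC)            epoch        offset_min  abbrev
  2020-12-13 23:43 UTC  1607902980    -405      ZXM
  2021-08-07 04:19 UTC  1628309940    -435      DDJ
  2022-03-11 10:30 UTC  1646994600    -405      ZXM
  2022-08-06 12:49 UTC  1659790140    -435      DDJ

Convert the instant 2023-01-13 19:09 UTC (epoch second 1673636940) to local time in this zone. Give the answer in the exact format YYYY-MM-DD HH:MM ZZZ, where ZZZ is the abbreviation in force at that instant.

2023-01-13 11:54 DDJ

Query: 2023-01-13 19:09 UTC
Rule 4/4 (DDJ, -07:15): 2022-08-06 12:49 UTC ≤ query < +∞
19·60 + 9 - 435 = 714 min
714 = 0·1440 + 714; 714 = 11·60 + 54 → 11:54, same day
→ 2023-01-13 11:54 DDJ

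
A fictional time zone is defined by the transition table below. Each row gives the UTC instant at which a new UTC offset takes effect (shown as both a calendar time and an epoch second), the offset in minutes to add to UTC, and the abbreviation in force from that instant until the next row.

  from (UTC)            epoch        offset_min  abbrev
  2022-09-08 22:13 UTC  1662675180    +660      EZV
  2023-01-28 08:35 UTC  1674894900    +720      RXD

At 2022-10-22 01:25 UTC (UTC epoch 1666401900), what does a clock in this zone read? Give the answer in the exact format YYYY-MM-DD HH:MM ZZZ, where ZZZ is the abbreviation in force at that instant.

2022-10-22 12:25 EZV

Query: 2022-10-22 01:25 UTC
Rule 1/2 (EZV, +11:00): 2022-09-08 22:13 UTC ≤ query < 2023-01-28 08:35 UTC
1·60 + 25 + 660 = 745 min
745 = 0·1440 + 745; 745 = 12·60 + 25 → 12:25, same day
→ 2022-10-22 12:25 EZV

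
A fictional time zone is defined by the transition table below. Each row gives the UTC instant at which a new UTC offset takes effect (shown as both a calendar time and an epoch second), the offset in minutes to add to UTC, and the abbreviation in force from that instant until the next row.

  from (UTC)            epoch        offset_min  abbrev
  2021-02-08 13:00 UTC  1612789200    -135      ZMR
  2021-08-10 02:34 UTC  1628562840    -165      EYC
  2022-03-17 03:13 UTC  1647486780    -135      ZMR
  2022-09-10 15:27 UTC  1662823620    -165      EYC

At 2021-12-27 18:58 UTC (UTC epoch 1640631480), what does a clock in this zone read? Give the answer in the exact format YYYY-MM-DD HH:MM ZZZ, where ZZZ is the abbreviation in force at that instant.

2021-12-27 16:13 EYC

Query: 2021-12-27 18:58 UTC
Rule 2/4 (EYC, -02:45): 2021-08-10 02:34 UTC ≤ query < 2022-03-17 03:13 UTC
18·60 + 58 - 165 = 973 min
973 = 0·1440 + 973; 973 = 16·60 + 13 → 16:13, same day
→ 2021-12-27 16:13 EYC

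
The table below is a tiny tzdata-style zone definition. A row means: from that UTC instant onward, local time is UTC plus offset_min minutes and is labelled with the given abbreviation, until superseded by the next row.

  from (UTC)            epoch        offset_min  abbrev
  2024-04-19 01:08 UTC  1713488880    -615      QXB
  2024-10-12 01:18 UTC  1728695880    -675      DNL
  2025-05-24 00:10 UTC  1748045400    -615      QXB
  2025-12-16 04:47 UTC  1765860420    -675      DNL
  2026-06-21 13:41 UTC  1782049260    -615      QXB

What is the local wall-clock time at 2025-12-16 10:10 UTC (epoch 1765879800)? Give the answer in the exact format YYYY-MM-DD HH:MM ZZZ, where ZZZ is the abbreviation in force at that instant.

2025-12-15 22:55 DNL

Query: 2025-12-16 10:10 UTC
Rule 4/5 (DNL, -11:15): 2025-12-16 04:47 UTC ≤ query < 2026-06-21 13:41 UTC
10·60 + 10 - 675 = -65 min
-65 = -1·1440 + 1375; 1375 = 22·60 + 55 → 22:55, 2025-12-16 - 1 day = 2025-12-15
→ 2025-12-15 22:55 DNL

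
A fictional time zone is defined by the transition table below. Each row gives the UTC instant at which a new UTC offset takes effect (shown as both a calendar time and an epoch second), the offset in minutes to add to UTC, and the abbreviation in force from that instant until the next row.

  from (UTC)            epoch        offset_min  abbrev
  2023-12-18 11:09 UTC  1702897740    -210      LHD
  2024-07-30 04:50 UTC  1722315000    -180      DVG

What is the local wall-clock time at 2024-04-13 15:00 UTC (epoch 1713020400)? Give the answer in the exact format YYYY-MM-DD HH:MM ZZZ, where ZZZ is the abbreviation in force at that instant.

2024-04-13 11:30 LHD

Query: 2024-04-13 15:00 UTC
Rule 1/2 (LHD, -03:30): 2023-12-18 11:09 UTC ≤ query < 2024-07-30 04:50 UTC
15·60 + 0 - 210 = 690 min
690 = 0·1440 + 690; 690 = 11·60 + 30 → 11:30, same day
→ 2024-04-13 11:30 LHD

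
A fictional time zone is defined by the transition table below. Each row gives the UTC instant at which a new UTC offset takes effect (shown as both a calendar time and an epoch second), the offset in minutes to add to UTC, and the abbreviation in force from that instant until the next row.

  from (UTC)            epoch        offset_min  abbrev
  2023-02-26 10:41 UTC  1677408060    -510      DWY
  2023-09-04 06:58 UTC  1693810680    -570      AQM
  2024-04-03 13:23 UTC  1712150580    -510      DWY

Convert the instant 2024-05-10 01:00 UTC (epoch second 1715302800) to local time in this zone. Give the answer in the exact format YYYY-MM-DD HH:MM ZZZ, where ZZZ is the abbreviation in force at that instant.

2024-05-09 16:30 DWY

Query: 2024-05-10 01:00 UTC
Rule 3/3 (DWY, -08:30): 2024-04-03 13:23 UTC ≤ query < +∞
1·60 + 0 - 510 = -450 min
-450 = -1·1440 + 990; 990 = 16·60 + 30 → 16:30, 2024-05-10 - 1 day = 2024-05-09
→ 2024-05-09 16:30 DWY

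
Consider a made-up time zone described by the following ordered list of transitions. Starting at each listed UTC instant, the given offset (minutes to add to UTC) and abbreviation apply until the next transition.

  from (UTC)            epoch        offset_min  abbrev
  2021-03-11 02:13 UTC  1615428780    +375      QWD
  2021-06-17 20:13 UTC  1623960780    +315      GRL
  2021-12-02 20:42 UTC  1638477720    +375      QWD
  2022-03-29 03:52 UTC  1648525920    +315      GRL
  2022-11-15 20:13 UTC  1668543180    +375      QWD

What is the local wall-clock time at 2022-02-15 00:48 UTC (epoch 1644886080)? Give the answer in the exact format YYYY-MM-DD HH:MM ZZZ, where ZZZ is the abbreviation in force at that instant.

Query: 2022-02-15 00:48 UTC
Rule 3/5 (QWD, +06:15): 2021-12-02 20:42 UTC ≤ query < 2022-03-29 03:52 UTC
0·60 + 48 + 375 = 423 min
423 = 0·1440 + 423; 423 = 7·60 + 3 → 07:03, same day
→ 2022-02-15 07:03 QWD

2022-02-15 07:03 QWD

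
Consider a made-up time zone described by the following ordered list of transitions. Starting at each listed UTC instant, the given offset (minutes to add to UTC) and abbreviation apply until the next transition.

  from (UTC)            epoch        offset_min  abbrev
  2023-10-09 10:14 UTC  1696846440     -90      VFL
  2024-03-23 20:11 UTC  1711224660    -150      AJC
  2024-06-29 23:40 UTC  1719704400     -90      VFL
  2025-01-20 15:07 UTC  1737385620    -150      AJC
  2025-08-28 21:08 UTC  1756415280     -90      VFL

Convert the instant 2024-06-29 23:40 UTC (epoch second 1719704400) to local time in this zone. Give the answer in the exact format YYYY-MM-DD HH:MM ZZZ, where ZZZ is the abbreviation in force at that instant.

2024-06-29 22:10 VFL

Query: 2024-06-29 23:40 UTC
Rule 3/5 (VFL, -01:30): 2024-06-29 23:40 UTC ≤ query < 2025-01-20 15:07 UTC
23·60 + 40 - 90 = 1330 min
1330 = 0·1440 + 1330; 1330 = 22·60 + 10 → 22:10, same day
→ 2024-06-29 22:10 VFL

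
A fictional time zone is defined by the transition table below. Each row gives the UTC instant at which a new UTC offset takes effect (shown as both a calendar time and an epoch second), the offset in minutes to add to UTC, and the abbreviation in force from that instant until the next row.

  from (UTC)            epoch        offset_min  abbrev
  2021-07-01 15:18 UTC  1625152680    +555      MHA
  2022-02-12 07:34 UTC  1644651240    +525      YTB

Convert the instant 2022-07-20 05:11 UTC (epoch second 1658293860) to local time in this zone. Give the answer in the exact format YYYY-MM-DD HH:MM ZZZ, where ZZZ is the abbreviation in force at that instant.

2022-07-20 13:56 YTB

Query: 2022-07-20 05:11 UTC
Rule 2/2 (YTB, +08:45): 2022-02-12 07:34 UTC ≤ query < +∞
5·60 + 11 + 525 = 836 min
836 = 0·1440 + 836; 836 = 13·60 + 56 → 13:56, same day
→ 2022-07-20 13:56 YTB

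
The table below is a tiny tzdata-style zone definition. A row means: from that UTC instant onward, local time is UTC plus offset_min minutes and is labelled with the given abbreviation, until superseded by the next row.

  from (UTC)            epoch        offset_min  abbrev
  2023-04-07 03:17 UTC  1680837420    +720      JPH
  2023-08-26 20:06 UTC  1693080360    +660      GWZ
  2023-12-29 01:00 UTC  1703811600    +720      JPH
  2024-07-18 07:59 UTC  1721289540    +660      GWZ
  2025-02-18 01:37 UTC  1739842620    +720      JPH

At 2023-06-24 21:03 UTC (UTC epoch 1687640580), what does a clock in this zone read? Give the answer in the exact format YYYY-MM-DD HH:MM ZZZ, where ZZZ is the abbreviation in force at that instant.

2023-06-25 09:03 JPH

Query: 2023-06-24 21:03 UTC
Rule 1/5 (JPH, +12:00): 2023-04-07 03:17 UTC ≤ query < 2023-08-26 20:06 UTC
21·60 + 3 + 720 = 1983 min
1983 = 1·1440 + 543; 543 = 9·60 + 3 → 09:03, 2023-06-24 + 1 day = 2023-06-25
→ 2023-06-25 09:03 JPH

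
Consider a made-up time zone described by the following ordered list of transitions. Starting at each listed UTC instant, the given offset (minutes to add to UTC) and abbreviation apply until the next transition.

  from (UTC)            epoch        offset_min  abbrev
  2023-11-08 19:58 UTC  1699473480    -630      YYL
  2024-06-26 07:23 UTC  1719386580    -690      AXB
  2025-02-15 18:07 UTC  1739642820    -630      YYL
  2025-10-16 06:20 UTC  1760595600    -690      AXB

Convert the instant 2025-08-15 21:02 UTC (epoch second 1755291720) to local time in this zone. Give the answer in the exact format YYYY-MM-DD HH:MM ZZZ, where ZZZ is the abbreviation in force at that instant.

2025-08-15 10:32 YYL

Query: 2025-08-15 21:02 UTC
Rule 3/4 (YYL, -10:30): 2025-02-15 18:07 UTC ≤ query < 2025-10-16 06:20 UTC
21·60 + 2 - 630 = 632 min
632 = 0·1440 + 632; 632 = 10·60 + 32 → 10:32, same day
→ 2025-08-15 10:32 YYL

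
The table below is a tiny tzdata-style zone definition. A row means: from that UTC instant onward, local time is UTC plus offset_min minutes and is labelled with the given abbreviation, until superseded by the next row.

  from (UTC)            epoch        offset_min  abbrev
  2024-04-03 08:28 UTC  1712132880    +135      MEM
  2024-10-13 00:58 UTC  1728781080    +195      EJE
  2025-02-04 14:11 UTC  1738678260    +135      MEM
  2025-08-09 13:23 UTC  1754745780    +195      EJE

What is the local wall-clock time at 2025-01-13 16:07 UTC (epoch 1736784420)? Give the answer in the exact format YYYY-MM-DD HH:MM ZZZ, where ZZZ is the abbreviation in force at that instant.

Query: 2025-01-13 16:07 UTC
Rule 2/4 (EJE, +03:15): 2024-10-13 00:58 UTC ≤ query < 2025-02-04 14:11 UTC
16·60 + 7 + 195 = 1162 min
1162 = 0·1440 + 1162; 1162 = 19·60 + 22 → 19:22, same day
→ 2025-01-13 19:22 EJE

2025-01-13 19:22 EJE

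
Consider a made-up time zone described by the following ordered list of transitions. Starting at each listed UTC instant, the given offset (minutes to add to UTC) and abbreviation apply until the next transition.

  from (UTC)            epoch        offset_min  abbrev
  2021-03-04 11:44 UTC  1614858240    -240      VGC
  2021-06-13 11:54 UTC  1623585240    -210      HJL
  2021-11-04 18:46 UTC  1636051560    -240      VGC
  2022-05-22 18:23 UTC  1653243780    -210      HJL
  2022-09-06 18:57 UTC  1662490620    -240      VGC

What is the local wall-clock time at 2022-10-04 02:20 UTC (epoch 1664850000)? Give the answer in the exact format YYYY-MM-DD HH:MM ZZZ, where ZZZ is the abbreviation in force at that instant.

Query: 2022-10-04 02:20 UTC
Rule 5/5 (VGC, -04:00): 2022-09-06 18:57 UTC ≤ query < +∞
2·60 + 20 - 240 = -100 min
-100 = -1·1440 + 1340; 1340 = 22·60 + 20 → 22:20, 2022-10-04 - 1 day = 2022-10-03
→ 2022-10-03 22:20 VGC

2022-10-03 22:20 VGC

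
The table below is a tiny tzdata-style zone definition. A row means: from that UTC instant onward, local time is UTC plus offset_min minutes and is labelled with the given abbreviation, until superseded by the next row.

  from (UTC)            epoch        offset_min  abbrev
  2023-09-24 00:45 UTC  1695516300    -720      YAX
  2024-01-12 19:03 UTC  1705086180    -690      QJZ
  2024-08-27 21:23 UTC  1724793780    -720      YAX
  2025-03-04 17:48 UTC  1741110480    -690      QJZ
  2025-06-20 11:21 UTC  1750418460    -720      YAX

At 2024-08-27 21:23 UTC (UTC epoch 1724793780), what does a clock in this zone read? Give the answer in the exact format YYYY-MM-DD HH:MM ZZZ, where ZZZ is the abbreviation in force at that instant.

Query: 2024-08-27 21:23 UTC
Rule 3/5 (YAX, -12:00): 2024-08-27 21:23 UTC ≤ query < 2025-03-04 17:48 UTC
21·60 + 23 - 720 = 563 min
563 = 0·1440 + 563; 563 = 9·60 + 23 → 09:23, same day
→ 2024-08-27 09:23 YAX

2024-08-27 09:23 YAX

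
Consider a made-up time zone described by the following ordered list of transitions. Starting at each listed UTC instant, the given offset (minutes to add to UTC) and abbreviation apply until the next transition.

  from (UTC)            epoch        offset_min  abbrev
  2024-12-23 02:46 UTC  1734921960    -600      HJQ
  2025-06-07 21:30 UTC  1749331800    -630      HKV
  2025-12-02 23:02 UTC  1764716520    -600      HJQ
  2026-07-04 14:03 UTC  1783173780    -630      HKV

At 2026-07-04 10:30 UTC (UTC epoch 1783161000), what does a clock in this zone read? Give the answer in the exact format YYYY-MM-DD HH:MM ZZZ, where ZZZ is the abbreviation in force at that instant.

2026-07-04 00:30 HJQ

Query: 2026-07-04 10:30 UTC
Rule 3/4 (HJQ, -10:00): 2025-12-02 23:02 UTC ≤ query < 2026-07-04 14:03 UTC
10·60 + 30 - 600 = 30 min
30 = 0·1440 + 30; 30 = 0·60 + 30 → 00:30, same day
→ 2026-07-04 00:30 HJQ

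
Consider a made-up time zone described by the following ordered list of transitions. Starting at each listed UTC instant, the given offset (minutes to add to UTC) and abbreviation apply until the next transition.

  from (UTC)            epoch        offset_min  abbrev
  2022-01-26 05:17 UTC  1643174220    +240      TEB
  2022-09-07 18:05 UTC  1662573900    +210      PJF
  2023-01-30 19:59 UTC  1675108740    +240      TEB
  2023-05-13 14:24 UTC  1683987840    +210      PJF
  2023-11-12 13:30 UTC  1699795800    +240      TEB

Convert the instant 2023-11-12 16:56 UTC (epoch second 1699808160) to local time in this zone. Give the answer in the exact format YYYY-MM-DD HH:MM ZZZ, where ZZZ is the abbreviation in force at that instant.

2023-11-12 20:56 TEB

Query: 2023-11-12 16:56 UTC
Rule 5/5 (TEB, +04:00): 2023-11-12 13:30 UTC ≤ query < +∞
16·60 + 56 + 240 = 1256 min
1256 = 0·1440 + 1256; 1256 = 20·60 + 56 → 20:56, same day
→ 2023-11-12 20:56 TEB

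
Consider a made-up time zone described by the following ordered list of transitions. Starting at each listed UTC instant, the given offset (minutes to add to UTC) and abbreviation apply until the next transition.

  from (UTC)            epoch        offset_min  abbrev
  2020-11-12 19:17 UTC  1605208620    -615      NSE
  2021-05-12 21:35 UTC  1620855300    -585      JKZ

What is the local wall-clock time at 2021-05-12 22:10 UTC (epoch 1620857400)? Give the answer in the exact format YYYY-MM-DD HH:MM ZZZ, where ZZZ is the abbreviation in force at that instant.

2021-05-12 12:25 JKZ

Query: 2021-05-12 22:10 UTC
Rule 2/2 (JKZ, -09:45): 2021-05-12 21:35 UTC ≤ query < +∞
22·60 + 10 - 585 = 745 min
745 = 0·1440 + 745; 745 = 12·60 + 25 → 12:25, same day
→ 2021-05-12 12:25 JKZ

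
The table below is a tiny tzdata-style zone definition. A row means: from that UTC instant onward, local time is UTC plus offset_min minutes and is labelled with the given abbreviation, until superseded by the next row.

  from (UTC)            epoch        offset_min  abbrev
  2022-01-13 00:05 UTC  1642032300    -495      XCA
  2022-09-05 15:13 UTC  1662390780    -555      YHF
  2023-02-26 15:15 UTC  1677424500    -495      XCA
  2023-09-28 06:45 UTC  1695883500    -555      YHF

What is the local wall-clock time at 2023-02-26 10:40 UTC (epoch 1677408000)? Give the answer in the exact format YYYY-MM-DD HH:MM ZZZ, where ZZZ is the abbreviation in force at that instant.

Query: 2023-02-26 10:40 UTC
Rule 2/4 (YHF, -09:15): 2022-09-05 15:13 UTC ≤ query < 2023-02-26 15:15 UTC
10·60 + 40 - 555 = 85 min
85 = 0·1440 + 85; 85 = 1·60 + 25 → 01:25, same day
→ 2023-02-26 01:25 YHF

2023-02-26 01:25 YHF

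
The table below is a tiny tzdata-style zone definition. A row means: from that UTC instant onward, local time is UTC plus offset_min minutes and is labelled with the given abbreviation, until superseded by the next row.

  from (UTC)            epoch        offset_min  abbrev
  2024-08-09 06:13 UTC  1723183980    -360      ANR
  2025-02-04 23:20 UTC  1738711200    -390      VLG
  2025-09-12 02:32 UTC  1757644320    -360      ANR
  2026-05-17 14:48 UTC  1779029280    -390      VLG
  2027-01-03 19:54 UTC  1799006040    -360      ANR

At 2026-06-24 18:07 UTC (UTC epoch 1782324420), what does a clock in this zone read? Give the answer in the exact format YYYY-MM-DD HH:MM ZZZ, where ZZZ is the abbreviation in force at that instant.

Query: 2026-06-24 18:07 UTC
Rule 4/5 (VLG, -06:30): 2026-05-17 14:48 UTC ≤ query < 2027-01-03 19:54 UTC
18·60 + 7 - 390 = 697 min
697 = 0·1440 + 697; 697 = 11·60 + 37 → 11:37, same day
→ 2026-06-24 11:37 VLG

2026-06-24 11:37 VLG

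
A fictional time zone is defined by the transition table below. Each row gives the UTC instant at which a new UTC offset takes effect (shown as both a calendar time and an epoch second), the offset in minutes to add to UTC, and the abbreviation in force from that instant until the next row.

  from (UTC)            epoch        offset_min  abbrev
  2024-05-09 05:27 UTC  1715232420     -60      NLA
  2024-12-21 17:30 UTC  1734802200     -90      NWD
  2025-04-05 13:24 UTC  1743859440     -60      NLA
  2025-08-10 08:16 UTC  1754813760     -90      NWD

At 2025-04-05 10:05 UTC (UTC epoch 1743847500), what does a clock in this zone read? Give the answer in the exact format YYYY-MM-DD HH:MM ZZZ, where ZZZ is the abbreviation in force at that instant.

Query: 2025-04-05 10:05 UTC
Rule 2/4 (NWD, -01:30): 2024-12-21 17:30 UTC ≤ query < 2025-04-05 13:24 UTC
10·60 + 5 - 90 = 515 min
515 = 0·1440 + 515; 515 = 8·60 + 35 → 08:35, same day
→ 2025-04-05 08:35 NWD

2025-04-05 08:35 NWD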